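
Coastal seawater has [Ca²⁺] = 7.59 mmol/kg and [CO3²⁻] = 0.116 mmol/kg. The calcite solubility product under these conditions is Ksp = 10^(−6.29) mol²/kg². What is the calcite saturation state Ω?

Ksp = 10^(−6.29) = 5.129×10^-7
Ω = [Ca²⁺][CO3²⁻]/Ksp = (7.59×10^-3)(0.116×10^-3) / 5.129×10^-7 = 1.72

Ω = 1.72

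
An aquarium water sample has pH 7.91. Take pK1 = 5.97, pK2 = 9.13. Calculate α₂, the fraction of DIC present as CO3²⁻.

α₂ = 1 / (1 + [H⁺]/K2 + [H⁺]²/(K1K2)) = 1 / (1 + 10^+1.22 + 10^-0.72)
   = 1 / (1 + 16.596 + 0.19055) = 1/17.786 = 0.05622

α₂ = 0.0562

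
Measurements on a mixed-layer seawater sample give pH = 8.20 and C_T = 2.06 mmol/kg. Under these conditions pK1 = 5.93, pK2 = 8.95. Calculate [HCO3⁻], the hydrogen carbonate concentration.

[HCO3⁻] = 1.74 mmol/kg

α₁ = 1 / (1 + [H⁺]/K1 + K2/[H⁺]) = 1 / (1 + 10^-2.27 + 10^-0.75)
   = 1 / (1 + 0.0053703 + 0.17783) = 1/1.1832 = 0.8452
[HCO3⁻] = α₁ × DIC = 0.8452 × 2.06 = 1.74 mmol/kg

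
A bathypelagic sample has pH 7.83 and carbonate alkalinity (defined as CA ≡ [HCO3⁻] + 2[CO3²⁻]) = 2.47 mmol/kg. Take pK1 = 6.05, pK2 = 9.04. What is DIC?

DIC = 2.37 mmol/kg

CA = [HCO3⁻] + 2[CO3²⁻] = (α₁ + 2α₂)·DIC
At pH 7.83: [H⁺]/K1 = 10^-1.78 = 0.016596, K2/[H⁺] = 10^-1.21 = 0.061660
α₁ = 1/(1 + 0.016596 + 0.061660) = 1/1.0783 = 0.9274; α₂ = α₁·K2/[H⁺] = 0.05718
α₁ + 2α₂ = 1.0418
DIC = CA / (α₁ + 2α₂) = 2.47 / 1.0418 = 2.37 mmol/kg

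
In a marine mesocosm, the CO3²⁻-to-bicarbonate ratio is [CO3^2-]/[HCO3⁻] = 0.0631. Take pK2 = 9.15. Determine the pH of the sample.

From K2 = [H⁺][CO3^2-]/[HCO3⁻]:  pH = pK2 + log₁₀([CO3^2-]/[HCO3⁻])
log₁₀(0.0631) = -1.200
pH = 9.15 + (-1.200) = 7.95

pH = 7.95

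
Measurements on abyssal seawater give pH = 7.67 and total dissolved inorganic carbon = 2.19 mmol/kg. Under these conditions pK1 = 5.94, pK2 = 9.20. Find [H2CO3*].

[CO2*] = 0.0389 mmol/kg

α₀ = 1 / (1 + K1/[H⁺] + K1K2/[H⁺]²) = 1 / (1 + 10^+1.73 + 10^+0.20)
   = 1 / (1 + 53.703 + 1.5849) = 1/56.288 = 0.01777
[CO2*] = α₀ × DIC = 0.01777 × 2.19 = 0.0389 mmol/kg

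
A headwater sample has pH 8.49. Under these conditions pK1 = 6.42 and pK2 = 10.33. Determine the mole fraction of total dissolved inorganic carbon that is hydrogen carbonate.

α₁ = 1 / (1 + [H⁺]/K1 + K2/[H⁺]) = 1 / (1 + 10^-2.07 + 10^-1.84)
   = 1 / (1 + 0.0085114 + 0.014454) = 1/1.0230 = 0.9775

α₁ = 0.978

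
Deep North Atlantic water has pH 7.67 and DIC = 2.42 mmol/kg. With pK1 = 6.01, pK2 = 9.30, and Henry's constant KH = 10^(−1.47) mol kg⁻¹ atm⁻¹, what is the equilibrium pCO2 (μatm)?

α₀ = 1 / (1 + K1/[H⁺] + K1K2/[H⁺]²) = 1 / (1 + 10^+1.66 + 10^+0.03)
   = 1 / (1 + 45.709 + 1.0715) = 1/47.780 = 0.02093
[CO2*] = α₀ × DIC = 0.02093 × 2.42 = 0.05065 mmol/kg
pCO2 = [CO2*]/KH = 5.065×10^-5 / 3.388×10^-2 = 1490 μatm

pCO2 = 1490 μatm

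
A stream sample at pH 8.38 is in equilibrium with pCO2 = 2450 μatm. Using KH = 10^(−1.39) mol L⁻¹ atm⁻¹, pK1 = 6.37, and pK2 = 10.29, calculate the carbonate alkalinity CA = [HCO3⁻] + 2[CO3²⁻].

CA = 10.5 mmol/L

[CO2*] = KH · pCO2 = 10^(−1.39) × 2450×10^-6 = 9.981×10^-5 mol/L
α₀ = 1/(1 + K1/[H⁺] + K1K2/[H⁺]²) = 1/(1 + 10^+2.01 + 10^+0.10) = 0.009561
DIC = [CO2*]/α₀ = 9.981×10^-5 / 0.009561 = 10.44 mmol/L
CA = (α₁ + 2α₂)·DIC = (0.9784 + 2×0.01204) × 10.44 = 10.5 mmol/L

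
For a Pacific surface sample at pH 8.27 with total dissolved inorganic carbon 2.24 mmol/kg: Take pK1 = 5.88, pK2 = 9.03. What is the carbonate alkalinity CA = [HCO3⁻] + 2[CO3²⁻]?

CA = 2.56 mmol/kg

CA = [HCO3⁻] + 2[CO3²⁻] = (α₁ + 2α₂)·DIC
At pH 8.27: [H⁺]/K1 = 10^-2.39 = 0.0040738, K2/[H⁺] = 10^-0.76 = 0.17378
α₁ = 1/(1 + 0.0040738 + 0.17378) = 1/1.1779 = 0.8490; α₂ = α₁·K2/[H⁺] = 0.1475
α₁ + 2α₂ = 1.1441
CA = 1.1441 × 2.24 = 2.56 mmol/kg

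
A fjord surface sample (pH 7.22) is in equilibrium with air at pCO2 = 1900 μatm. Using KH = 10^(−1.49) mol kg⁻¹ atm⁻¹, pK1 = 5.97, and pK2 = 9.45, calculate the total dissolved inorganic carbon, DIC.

DIC = 1.16 mmol/kg

[CO2*] = KH · pCO2 = 10^(−1.49) × 1900×10^-6 = 6.148×10^-5 mol/kg
α₀ = 1/(1 + K1/[H⁺] + K1K2/[H⁺]²) = 1/(1 + 10^+1.25 + 10^-0.98) = 0.05295
DIC = [CO2*]/α₀ = 6.148×10^-5 / 0.05295 = 1.16 mmol/kg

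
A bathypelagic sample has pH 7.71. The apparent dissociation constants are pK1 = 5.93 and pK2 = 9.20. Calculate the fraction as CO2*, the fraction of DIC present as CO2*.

α₀ = 0.0158

α₀ = 1 / (1 + K1/[H⁺] + K1K2/[H⁺]²) = 1 / (1 + 10^+1.78 + 10^+0.29)
   = 1 / (1 + 60.256 + 1.9498) = 1/63.206 = 0.01582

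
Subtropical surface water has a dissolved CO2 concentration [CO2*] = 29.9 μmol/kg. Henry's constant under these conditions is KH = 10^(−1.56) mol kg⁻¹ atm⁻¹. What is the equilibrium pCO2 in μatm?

pCO2 = 1090 μatm

KH = 10^(−1.56) = 2.754×10^-2 mol kg⁻¹ atm⁻¹
pCO2 = [CO2*]/KH = 29.9×10^-6 / 2.754×10^-2 = 1.09×10^-3 atm = 1090 μatm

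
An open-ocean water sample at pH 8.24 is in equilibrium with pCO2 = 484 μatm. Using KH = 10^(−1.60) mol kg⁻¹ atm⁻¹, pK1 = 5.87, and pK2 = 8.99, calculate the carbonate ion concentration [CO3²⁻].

[CO3²⁻] = 0.507 mmol/kg

[CO2*] = KH · pCO2 = 10^(−1.60) × 484×10^-6 = 1.216×10^-5 mol/kg
α₀ = 1/(1 + K1/[H⁺] + K1K2/[H⁺]²) = 1/(1 + 10^+2.37 + 10^+1.62) = 0.003609
DIC = [CO2*]/α₀ = 1.216×10^-5 / 0.003609 = 3.369 mmol/kg
[CO3²⁻] = α₂·DIC; α₂ = 0.1504, so [CO3²⁻] = 0.1504 × 3.369 = 0.507 mmol/kg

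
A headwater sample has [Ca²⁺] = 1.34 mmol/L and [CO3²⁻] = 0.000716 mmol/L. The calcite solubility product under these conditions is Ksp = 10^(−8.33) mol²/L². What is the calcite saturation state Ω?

Ω = 0.205

Ksp = 10^(−8.33) = 4.677×10^-9
Ω = [Ca²⁺][CO3²⁻]/Ksp = (1.34×10^-3)(0.000716×10^-3) / 4.677×10^-9 = 0.205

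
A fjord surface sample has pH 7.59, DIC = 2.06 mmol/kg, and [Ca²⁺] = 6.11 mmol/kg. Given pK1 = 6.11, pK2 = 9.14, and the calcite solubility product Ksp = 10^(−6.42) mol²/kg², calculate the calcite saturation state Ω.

α₂ = 1 / (1 + [H⁺]/K2 + [H⁺]²/(K1K2)) = 1 / (1 + 10^+1.55 + 10^+0.07)
   = 1 / (1 + 35.481 + 1.1749) = 1/37.656 = 0.02656
[CO3²⁻] = α₂ × DIC = 0.02656 × 2.06 = 0.05471 mmol/kg
Ksp = 10^(−6.42) = 3.802×10^-7
Ω = [Ca²⁺][CO3²⁻]/Ksp = (6.11×10^-3)(5.471×10^-5) / 3.802×10^-7 = 0.879

Ω = 0.879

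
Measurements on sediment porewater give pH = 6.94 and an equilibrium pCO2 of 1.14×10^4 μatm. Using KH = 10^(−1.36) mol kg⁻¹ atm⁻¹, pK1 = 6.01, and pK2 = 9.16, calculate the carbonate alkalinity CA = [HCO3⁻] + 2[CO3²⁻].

[CO2*] = KH · pCO2 = 10^(−1.36) × 1.14×10^4×10^-6 = 4.976×10^-4 mol/kg
α₀ = 1/(1 + K1/[H⁺] + K1K2/[H⁺]²) = 1/(1 + 10^+0.93 + 10^-1.29) = 0.1046
DIC = [CO2*]/α₀ = 4.976×10^-4 / 0.1046 = 4.759 mmol/kg
CA = (α₁ + 2α₂)·DIC = (0.8901 + 2×0.005363) × 4.759 = 4.29 mmol/kg

CA = 4.29 mmol/kg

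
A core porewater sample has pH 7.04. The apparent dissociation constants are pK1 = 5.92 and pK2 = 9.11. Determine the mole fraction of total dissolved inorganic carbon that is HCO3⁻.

α₁ = 0.922

α₁ = 1 / (1 + [H⁺]/K1 + K2/[H⁺]) = 1 / (1 + 10^-1.12 + 10^-2.07)
   = 1 / (1 + 0.075858 + 0.0085114) = 1/1.0844 = 0.9222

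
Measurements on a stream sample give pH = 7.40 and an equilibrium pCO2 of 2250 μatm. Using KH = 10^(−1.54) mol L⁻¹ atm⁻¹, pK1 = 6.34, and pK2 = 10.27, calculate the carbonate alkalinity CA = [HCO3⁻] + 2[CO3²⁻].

CA = 0.747 mmol/L

[CO2*] = KH · pCO2 = 10^(−1.54) × 2250×10^-6 = 6.489×10^-5 mol/L
α₀ = 1/(1 + K1/[H⁺] + K1K2/[H⁺]²) = 1/(1 + 10^+1.06 + 10^-1.81) = 0.08002
DIC = [CO2*]/α₀ = 6.489×10^-5 / 0.08002 = 0.8109 mmol/L
CA = (α₁ + 2α₂)·DIC = (0.9187 + 2×0.001239) × 0.8109 = 0.747 mmol/L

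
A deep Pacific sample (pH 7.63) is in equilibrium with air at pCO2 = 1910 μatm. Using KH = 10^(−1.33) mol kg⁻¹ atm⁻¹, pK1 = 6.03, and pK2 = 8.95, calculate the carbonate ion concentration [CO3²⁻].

[CO2*] = KH · pCO2 = 10^(−1.33) × 1910×10^-6 = 8.934×10^-5 mol/kg
α₀ = 1/(1 + K1/[H⁺] + K1K2/[H⁺]²) = 1/(1 + 10^+1.60 + 10^+0.28) = 0.02341
DIC = [CO2*]/α₀ = 8.934×10^-5 / 0.02341 = 3.816 mmol/kg
[CO3²⁻] = α₂·DIC; α₂ = 0.04461, so [CO3²⁻] = 0.04461 × 3.816 = 0.170 mmol/kg

[CO3²⁻] = 0.170 mmol/kg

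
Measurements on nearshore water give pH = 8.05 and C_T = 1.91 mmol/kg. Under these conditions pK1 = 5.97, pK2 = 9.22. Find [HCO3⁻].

α₁ = 1 / (1 + [H⁺]/K1 + K2/[H⁺]) = 1 / (1 + 10^-2.08 + 10^-1.17)
   = 1 / (1 + 0.0083176 + 0.067608) = 1/1.0759 = 0.9294
[HCO3⁻] = α₁ × DIC = 0.9294 × 1.91 = 1.78 mmol/kg

[HCO3⁻] = 1.78 mmol/kg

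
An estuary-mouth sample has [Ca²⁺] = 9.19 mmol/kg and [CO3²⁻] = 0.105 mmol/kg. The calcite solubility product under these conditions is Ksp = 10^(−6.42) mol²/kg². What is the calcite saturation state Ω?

Ksp = 10^(−6.42) = 3.802×10^-7
Ω = [Ca²⁺][CO3²⁻]/Ksp = (9.19×10^-3)(0.105×10^-3) / 3.802×10^-7 = 2.54

Ω = 2.54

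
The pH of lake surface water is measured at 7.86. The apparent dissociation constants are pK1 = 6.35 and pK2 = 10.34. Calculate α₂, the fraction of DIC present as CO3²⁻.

α₂ = 0.00320

α₂ = 1 / (1 + [H⁺]/K2 + [H⁺]²/(K1K2)) = 1 / (1 + 10^+2.48 + 10^+0.97)
   = 1 / (1 + 302.00 + 9.3325) = 1/312.33 = 0.003202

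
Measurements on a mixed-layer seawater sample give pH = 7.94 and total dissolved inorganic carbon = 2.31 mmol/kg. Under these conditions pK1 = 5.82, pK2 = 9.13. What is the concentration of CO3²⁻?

[CO3²⁻] = 0.139 mmol/kg

α₂ = 1 / (1 + [H⁺]/K2 + [H⁺]²/(K1K2)) = 1 / (1 + 10^+1.19 + 10^-0.93)
   = 1 / (1 + 15.488 + 0.11749) = 1/16.606 = 0.06022
[CO3²⁻] = α₂ × DIC = 0.06022 × 2.31 = 0.139 mmol/kg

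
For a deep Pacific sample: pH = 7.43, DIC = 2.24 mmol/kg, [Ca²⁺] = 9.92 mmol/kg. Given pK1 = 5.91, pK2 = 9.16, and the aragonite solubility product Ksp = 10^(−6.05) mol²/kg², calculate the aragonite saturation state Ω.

Ω = 0.443

α₂ = 1 / (1 + [H⁺]/K2 + [H⁺]²/(K1K2)) = 1 / (1 + 10^+1.73 + 10^+0.21)
   = 1 / (1 + 53.703 + 1.6218) = 1/56.325 = 0.01775
[CO3²⁻] = α₂ × DIC = 0.01775 × 2.24 = 0.03977 mmol/kg
Ksp = 10^(−6.05) = 8.913×10^-7
Ω = [Ca²⁺][CO3²⁻]/Ksp = (9.92×10^-3)(3.977×10^-5) / 8.913×10^-7 = 0.443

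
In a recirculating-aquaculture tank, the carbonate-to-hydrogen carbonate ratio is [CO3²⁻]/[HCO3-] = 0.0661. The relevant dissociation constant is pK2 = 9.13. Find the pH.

From K2 = [H⁺][CO3²⁻]/[HCO3-]:  pH = pK2 + log₁₀([CO3²⁻]/[HCO3-])
log₁₀(0.0661) = -1.180
pH = 9.13 + (-1.180) = 7.95

pH = 7.95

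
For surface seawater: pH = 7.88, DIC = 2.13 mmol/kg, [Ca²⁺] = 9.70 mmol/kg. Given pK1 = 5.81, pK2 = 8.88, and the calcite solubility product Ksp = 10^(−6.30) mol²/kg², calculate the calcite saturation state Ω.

Ω = 3.72

α₂ = 1 / (1 + [H⁺]/K2 + [H⁺]²/(K1K2)) = 1 / (1 + 10^+1.00 + 10^-1.07)
   = 1 / (1 + 10.000 + 0.085114) = 1/11.085 = 0.09021
[CO3²⁻] = α₂ × DIC = 0.09021 × 2.13 = 0.1921 mmol/kg
Ksp = 10^(−6.30) = 5.012×10^-7
Ω = [Ca²⁺][CO3²⁻]/Ksp = (9.70×10^-3)(1.921×10^-4) / 5.012×10^-7 = 3.72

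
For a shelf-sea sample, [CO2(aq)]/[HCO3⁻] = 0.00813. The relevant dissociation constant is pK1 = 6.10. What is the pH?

From K1 = [H⁺][HCO3⁻]/[CO2(aq)]:  pH = pK1 − log₁₀([CO2(aq)]/[HCO3⁻])
log₁₀(0.00813) = -2.090
pH = 6.10 − (-2.090) = 8.19

pH = 8.19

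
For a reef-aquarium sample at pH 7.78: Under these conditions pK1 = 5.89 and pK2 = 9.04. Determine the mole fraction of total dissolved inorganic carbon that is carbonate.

α₂ = 0.0515

α₂ = 1 / (1 + [H⁺]/K2 + [H⁺]²/(K1K2)) = 1 / (1 + 10^+1.26 + 10^-0.63)
   = 1 / (1 + 18.197 + 0.23442) = 1/19.431 = 0.05146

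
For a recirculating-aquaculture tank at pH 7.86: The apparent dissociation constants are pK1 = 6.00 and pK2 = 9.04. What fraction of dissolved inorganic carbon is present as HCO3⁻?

α₁ = 0.926

α₁ = 1 / (1 + [H⁺]/K1 + K2/[H⁺]) = 1 / (1 + 10^-1.86 + 10^-1.18)
   = 1 / (1 + 0.013804 + 0.066069) = 1/1.0799 = 0.9260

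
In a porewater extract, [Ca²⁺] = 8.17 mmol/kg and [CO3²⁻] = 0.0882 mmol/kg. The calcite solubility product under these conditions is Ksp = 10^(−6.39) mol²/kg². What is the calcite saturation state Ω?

Ksp = 10^(−6.39) = 4.074×10^-7
Ω = [Ca²⁺][CO3²⁻]/Ksp = (8.17×10^-3)(0.0882×10^-3) / 4.074×10^-7 = 1.77

Ω = 1.77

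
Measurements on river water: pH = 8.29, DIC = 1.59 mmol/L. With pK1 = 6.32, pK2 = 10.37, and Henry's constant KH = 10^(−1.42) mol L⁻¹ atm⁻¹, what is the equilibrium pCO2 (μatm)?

pCO2 = 440 μatm

α₀ = 1 / (1 + K1/[H⁺] + K1K2/[H⁺]²) = 1 / (1 + 10^+1.97 + 10^-0.11)
   = 1 / (1 + 93.325 + 0.77625) = 1/95.102 = 0.01052
[CO2*] = α₀ × DIC = 0.01052 × 1.59 = 0.01672 mmol/L = 16.72 μmol/L
pCO2 = [CO2*]/KH = 1.672×10^-5 / 3.802×10^-2 = 440 μatm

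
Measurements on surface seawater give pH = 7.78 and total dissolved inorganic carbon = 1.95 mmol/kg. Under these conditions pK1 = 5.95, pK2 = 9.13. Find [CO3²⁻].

[CO3²⁻] = 0.0822 mmol/kg

α₂ = 1 / (1 + [H⁺]/K2 + [H⁺]²/(K1K2)) = 1 / (1 + 10^+1.35 + 10^-0.48)
   = 1 / (1 + 22.387 + 0.33113) = 1/23.718 = 0.04216
[CO3²⁻] = α₂ × DIC = 0.04216 × 1.95 = 0.0822 mmol/kg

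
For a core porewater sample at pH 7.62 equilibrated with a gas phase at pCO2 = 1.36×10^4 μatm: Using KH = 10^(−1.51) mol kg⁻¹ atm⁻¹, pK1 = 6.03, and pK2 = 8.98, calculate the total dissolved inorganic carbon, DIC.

[CO2*] = KH · pCO2 = 10^(−1.51) × 1.36×10^4×10^-6 = 4.203×10^-4 mol/kg
α₀ = 1/(1 + K1/[H⁺] + K1K2/[H⁺]²) = 1/(1 + 10^+1.59 + 10^+0.23) = 0.02404
DIC = [CO2*]/α₀ = 4.203×10^-4 / 0.02404 = 17.5 mmol/kg

DIC = 17.5 mmol/kg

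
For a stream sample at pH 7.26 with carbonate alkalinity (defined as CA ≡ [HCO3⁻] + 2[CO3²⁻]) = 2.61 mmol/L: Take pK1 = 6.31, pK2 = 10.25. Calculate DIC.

DIC = 2.90 mmol/L

CA = [HCO3⁻] + 2[CO3²⁻] = (α₁ + 2α₂)·DIC
At pH 7.26: [H⁺]/K1 = 10^-0.95 = 0.11220, K2/[H⁺] = 10^-2.99 = 0.0010233
α₁ = 1/(1 + 0.11220 + 0.0010233) = 1/1.1132 = 0.8983; α₂ = α₁·K2/[H⁺] = 0.0009192
α₁ + 2α₂ = 0.9001
DIC = CA / (α₁ + 2α₂) = 2.61 / 0.9001 = 2.90 mmol/L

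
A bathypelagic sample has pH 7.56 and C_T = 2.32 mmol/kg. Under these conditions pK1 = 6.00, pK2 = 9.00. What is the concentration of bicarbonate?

α₁ = 1 / (1 + [H⁺]/K1 + K2/[H⁺]) = 1 / (1 + 10^-1.56 + 10^-1.44)
   = 1 / (1 + 0.027542 + 0.036308) = 1/1.0639 = 0.9400
[HCO3⁻] = α₁ × DIC = 0.9400 × 2.32 = 2.18 mmol/kg

[HCO3⁻] = 2.18 mmol/kg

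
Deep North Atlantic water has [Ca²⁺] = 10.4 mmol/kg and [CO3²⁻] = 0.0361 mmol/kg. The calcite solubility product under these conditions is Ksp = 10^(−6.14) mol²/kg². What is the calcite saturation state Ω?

Ksp = 10^(−6.14) = 7.244×10^-7
Ω = [Ca²⁺][CO3²⁻]/Ksp = (10.4×10^-3)(0.0361×10^-3) / 7.244×10^-7 = 0.518

Ω = 0.518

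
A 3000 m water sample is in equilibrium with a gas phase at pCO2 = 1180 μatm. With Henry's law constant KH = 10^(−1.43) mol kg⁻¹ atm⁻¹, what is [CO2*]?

[CO2*] = 43.8 μmol/kg

KH = 10^(−1.43) = 3.715×10^-2 mol kg⁻¹ atm⁻¹
[CO2*] = KH · pCO2 = 3.715×10^-2 × 1180×10^-6 atm = 4.38×10^-5 mol/kg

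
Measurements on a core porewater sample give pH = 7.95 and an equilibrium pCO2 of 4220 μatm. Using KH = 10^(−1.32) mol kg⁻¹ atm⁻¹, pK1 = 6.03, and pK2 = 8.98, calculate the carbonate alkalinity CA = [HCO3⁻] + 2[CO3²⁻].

CA = 19.9 mmol/kg

[CO2*] = KH · pCO2 = 10^(−1.32) × 4220×10^-6 = 2.020×10^-4 mol/kg
α₀ = 1/(1 + K1/[H⁺] + K1K2/[H⁺]²) = 1/(1 + 10^+1.92 + 10^+0.89) = 0.01088
DIC = [CO2*]/α₀ = 2.020×10^-4 / 0.01088 = 18.57 mmol/kg
CA = (α₁ + 2α₂)·DIC = (0.9047 + 2×0.08443) × 18.57 = 19.9 mmol/kg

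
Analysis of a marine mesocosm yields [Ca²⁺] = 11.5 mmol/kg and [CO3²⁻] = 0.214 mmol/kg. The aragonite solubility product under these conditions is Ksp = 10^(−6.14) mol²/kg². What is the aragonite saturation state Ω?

Ksp = 10^(−6.14) = 7.244×10^-7
Ω = [Ca²⁺][CO3²⁻]/Ksp = (11.5×10^-3)(0.214×10^-3) / 7.244×10^-7 = 3.40

Ω = 3.40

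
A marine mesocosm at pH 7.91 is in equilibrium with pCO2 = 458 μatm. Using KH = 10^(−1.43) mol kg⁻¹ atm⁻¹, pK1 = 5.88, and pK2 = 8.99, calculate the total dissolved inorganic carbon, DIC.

DIC = 1.99 mmol/kg

[CO2*] = KH · pCO2 = 10^(−1.43) × 458×10^-6 = 1.702×10^-5 mol/kg
α₀ = 1/(1 + K1/[H⁺] + K1K2/[H⁺]²) = 1/(1 + 10^+2.03 + 10^+0.95) = 0.008542
DIC = [CO2*]/α₀ = 1.702×10^-5 / 0.008542 = 1.99 mmol/kg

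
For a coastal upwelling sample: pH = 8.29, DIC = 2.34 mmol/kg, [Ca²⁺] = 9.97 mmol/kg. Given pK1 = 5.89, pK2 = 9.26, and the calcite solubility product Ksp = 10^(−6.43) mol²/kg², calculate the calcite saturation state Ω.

α₂ = 1 / (1 + [H⁺]/K2 + [H⁺]²/(K1K2)) = 1 / (1 + 10^+0.97 + 10^-1.43)
   = 1 / (1 + 9.3325 + 0.037154) = 1/10.370 = 0.09643
[CO3²⁻] = α₂ × DIC = 0.09643 × 2.34 = 0.2257 mmol/kg
Ksp = 10^(−6.43) = 3.715×10^-7
Ω = [Ca²⁺][CO3²⁻]/Ksp = (9.97×10^-3)(2.257×10^-4) / 3.715×10^-7 = 6.06

Ω = 6.06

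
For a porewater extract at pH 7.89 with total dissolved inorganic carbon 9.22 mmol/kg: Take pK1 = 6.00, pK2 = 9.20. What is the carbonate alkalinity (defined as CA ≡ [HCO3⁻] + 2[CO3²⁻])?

CA = 9.53 mmol/kg

CA = [HCO3⁻] + 2[CO3²⁻] = (α₁ + 2α₂)·DIC
At pH 7.89: [H⁺]/K1 = 10^-1.89 = 0.012882, K2/[H⁺] = 10^-1.31 = 0.048978
α₁ = 1/(1 + 0.012882 + 0.048978) = 1/1.0619 = 0.9417; α₂ = α₁·K2/[H⁺] = 0.04612
α₁ + 2α₂ = 1.0340
CA = 1.0340 × 9.22 = 9.53 mmol/kg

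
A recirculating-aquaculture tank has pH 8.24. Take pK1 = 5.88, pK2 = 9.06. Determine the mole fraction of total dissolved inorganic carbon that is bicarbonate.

α₁ = 0.865

α₁ = 1 / (1 + [H⁺]/K1 + K2/[H⁺]) = 1 / (1 + 10^-2.36 + 10^-0.82)
   = 1 / (1 + 0.0043652 + 0.15136) = 1/1.1557 = 0.8653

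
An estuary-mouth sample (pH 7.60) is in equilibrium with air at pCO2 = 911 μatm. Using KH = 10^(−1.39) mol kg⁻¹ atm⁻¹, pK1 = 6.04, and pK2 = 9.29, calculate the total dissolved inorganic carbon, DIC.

[CO2*] = KH · pCO2 = 10^(−1.39) × 911×10^-6 = 3.711×10^-5 mol/kg
α₀ = 1/(1 + K1/[H⁺] + K1K2/[H⁺]²) = 1/(1 + 10^+1.56 + 10^-0.13) = 0.02628
DIC = [CO2*]/α₀ = 3.711×10^-5 / 0.02628 = 1.41 mmol/kg

DIC = 1.41 mmol/kg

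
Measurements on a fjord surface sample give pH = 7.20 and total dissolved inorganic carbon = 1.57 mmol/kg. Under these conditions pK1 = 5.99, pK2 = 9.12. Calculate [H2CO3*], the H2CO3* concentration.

α₀ = 1 / (1 + K1/[H⁺] + K1K2/[H⁺]²) = 1 / (1 + 10^+1.21 + 10^-0.71)
   = 1 / (1 + 16.218 + 0.19498) = 1/17.413 = 0.05743
[CO2*] = α₀ × DIC = 0.05743 × 1.57 = 0.0902 mmol/kg

[CO2*] = 0.0902 mmol/kg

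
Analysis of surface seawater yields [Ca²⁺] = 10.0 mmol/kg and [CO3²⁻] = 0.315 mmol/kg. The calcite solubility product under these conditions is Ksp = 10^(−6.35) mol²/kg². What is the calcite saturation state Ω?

Ω = 7.05

Ksp = 10^(−6.35) = 4.467×10^-7
Ω = [Ca²⁺][CO3²⁻]/Ksp = (10.0×10^-3)(0.315×10^-3) / 4.467×10^-7 = 7.05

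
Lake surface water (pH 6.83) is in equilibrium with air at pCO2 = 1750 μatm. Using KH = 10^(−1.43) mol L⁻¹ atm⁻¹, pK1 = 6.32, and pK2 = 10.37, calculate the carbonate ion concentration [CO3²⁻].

[CO3²⁻] = 0.0607 μmol/L

[CO2*] = KH · pCO2 = 10^(−1.43) × 1750×10^-6 = 6.502×10^-5 mol/L
α₀ = 1/(1 + K1/[H⁺] + K1K2/[H⁺]²) = 1/(1 + 10^+0.51 + 10^-3.03) = 0.2360
DIC = [CO2*]/α₀ = 6.502×10^-5 / 0.2360 = 0.2755 mmol/L
[CO3²⁻] = α₂·DIC; α₂ = 0.0002203, so [CO3²⁻] = 0.0002203 × 0.2755 = 6.07×10^-5 mmol/L = 0.0607 μmol/L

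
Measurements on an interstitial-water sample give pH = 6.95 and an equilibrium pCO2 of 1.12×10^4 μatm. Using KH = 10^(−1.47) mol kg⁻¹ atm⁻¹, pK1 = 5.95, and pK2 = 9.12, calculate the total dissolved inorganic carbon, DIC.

[CO2*] = KH · pCO2 = 10^(−1.47) × 1.12×10^4×10^-6 = 3.795×10^-4 mol/kg
α₀ = 1/(1 + K1/[H⁺] + K1K2/[H⁺]²) = 1/(1 + 10^+1.00 + 10^-1.17) = 0.09035
DIC = [CO2*]/α₀ = 3.795×10^-4 / 0.09035 = 4.20 mmol/kg

DIC = 4.20 mmol/kg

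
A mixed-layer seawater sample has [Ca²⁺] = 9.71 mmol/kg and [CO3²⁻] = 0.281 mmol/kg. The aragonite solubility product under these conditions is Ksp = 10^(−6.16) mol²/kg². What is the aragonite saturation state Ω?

Ksp = 10^(−6.16) = 6.918×10^-7
Ω = [Ca²⁺][CO3²⁻]/Ksp = (9.71×10^-3)(0.281×10^-3) / 6.918×10^-7 = 3.94

Ω = 3.94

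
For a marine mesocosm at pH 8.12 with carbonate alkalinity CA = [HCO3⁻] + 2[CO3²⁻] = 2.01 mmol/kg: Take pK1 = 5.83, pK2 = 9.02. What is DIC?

CA = [HCO3⁻] + 2[CO3²⁻] = (α₁ + 2α₂)·DIC
At pH 8.12: [H⁺]/K1 = 10^-2.29 = 0.0051286, K2/[H⁺] = 10^-0.90 = 0.12589
α₁ = 1/(1 + 0.0051286 + 0.12589) = 1/1.1310 = 0.8842; α₂ = α₁·K2/[H⁺] = 0.1113
α₁ + 2α₂ = 1.1068
DIC = CA / (α₁ + 2α₂) = 2.01 / 1.1068 = 1.82 mmol/kg

DIC = 1.82 mmol/kg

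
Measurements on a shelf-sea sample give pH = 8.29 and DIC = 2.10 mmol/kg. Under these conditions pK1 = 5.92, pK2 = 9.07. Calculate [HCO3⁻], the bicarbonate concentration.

α₁ = 1 / (1 + [H⁺]/K1 + K2/[H⁺]) = 1 / (1 + 10^-2.37 + 10^-0.78)
   = 1 / (1 + 0.0042658 + 0.16596) = 1/1.1702 = 0.8545
[HCO3⁻] = α₁ × DIC = 0.8545 × 2.10 = 1.79 mmol/kg

[HCO3⁻] = 1.79 mmol/kg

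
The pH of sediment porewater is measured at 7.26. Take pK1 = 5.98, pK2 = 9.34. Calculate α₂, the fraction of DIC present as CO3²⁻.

α₂ = 0.00784

α₂ = 1 / (1 + [H⁺]/K2 + [H⁺]²/(K1K2)) = 1 / (1 + 10^+2.08 + 10^+0.80)
   = 1 / (1 + 120.23 + 6.3096) = 1/127.54 = 0.007841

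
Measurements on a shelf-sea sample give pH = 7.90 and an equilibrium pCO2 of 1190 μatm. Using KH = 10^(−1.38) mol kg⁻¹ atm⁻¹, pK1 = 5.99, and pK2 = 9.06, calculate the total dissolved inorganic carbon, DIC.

DIC = 4.36 mmol/kg

[CO2*] = KH · pCO2 = 10^(−1.38) × 1190×10^-6 = 4.961×10^-5 mol/kg
α₀ = 1/(1 + K1/[H⁺] + K1K2/[H⁺]²) = 1/(1 + 10^+1.91 + 10^+0.75) = 0.01138
DIC = [CO2*]/α₀ = 4.961×10^-5 / 0.01138 = 4.36 mmol/kg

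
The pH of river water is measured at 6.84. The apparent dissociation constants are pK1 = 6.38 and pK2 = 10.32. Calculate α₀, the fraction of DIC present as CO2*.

α₀ = 0.257

α₀ = 1 / (1 + K1/[H⁺] + K1K2/[H⁺]²) = 1 / (1 + 10^+0.46 + 10^-3.02)
   = 1 / (1 + 2.8840 + 0.00095499) = 1/3.8850 = 0.2574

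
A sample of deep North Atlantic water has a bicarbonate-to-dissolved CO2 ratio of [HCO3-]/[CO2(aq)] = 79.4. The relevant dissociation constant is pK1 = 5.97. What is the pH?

From K1 = [H⁺][HCO3-]/[CO2(aq)]:  pH = pK1 + log₁₀([HCO3-]/[CO2(aq)])
log₁₀(79.4) = +1.900
pH = 5.97 + (+1.900) = 7.87

pH = 7.87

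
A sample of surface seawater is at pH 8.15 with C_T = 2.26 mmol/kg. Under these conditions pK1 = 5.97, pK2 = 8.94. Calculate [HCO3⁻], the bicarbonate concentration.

[HCO3⁻] = 1.93 mmol/kg

α₁ = 1 / (1 + [H⁺]/K1 + K2/[H⁺]) = 1 / (1 + 10^-2.18 + 10^-0.79)
   = 1 / (1 + 0.0066069 + 0.16218) = 1/1.1688 = 0.8556
[HCO3⁻] = α₁ × DIC = 0.8556 × 2.26 = 1.93 mmol/kg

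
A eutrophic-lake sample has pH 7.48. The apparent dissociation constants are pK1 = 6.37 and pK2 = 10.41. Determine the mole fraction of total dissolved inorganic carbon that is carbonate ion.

α₂ = 0.00109

α₂ = 1 / (1 + [H⁺]/K2 + [H⁺]²/(K1K2)) = 1 / (1 + 10^+2.93 + 10^+1.82)
   = 1 / (1 + 851.14 + 66.069) = 1/918.21 = 0.001089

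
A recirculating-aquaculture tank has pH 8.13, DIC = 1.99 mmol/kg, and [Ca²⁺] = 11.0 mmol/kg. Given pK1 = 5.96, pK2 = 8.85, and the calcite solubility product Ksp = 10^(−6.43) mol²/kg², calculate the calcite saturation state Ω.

α₂ = 1 / (1 + [H⁺]/K2 + [H⁺]²/(K1K2)) = 1 / (1 + 10^+0.72 + 10^-1.45)
   = 1 / (1 + 5.2481 + 0.035481) = 1/6.2836 = 0.1591
[CO3²⁻] = α₂ × DIC = 0.1591 × 1.99 = 0.3167 mmol/kg
Ksp = 10^(−6.43) = 3.715×10^-7
Ω = [Ca²⁺][CO3²⁻]/Ksp = (11.0×10^-3)(3.167×10^-4) / 3.715×10^-7 = 9.38

Ω = 9.38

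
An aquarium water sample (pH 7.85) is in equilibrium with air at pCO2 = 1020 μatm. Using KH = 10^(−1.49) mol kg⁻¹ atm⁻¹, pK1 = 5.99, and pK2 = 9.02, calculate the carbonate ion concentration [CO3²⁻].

[CO2*] = KH · pCO2 = 10^(−1.49) × 1020×10^-6 = 3.301×10^-5 mol/kg
α₀ = 1/(1 + K1/[H⁺] + K1K2/[H⁺]²) = 1/(1 + 10^+1.86 + 10^+0.69) = 0.01276
DIC = [CO2*]/α₀ = 3.301×10^-5 / 0.01276 = 2.586 mmol/kg
[CO3²⁻] = α₂·DIC; α₂ = 0.06252, so [CO3²⁻] = 0.06252 × 2.586 = 0.162 mmol/kg

[CO3²⁻] = 0.162 mmol/kg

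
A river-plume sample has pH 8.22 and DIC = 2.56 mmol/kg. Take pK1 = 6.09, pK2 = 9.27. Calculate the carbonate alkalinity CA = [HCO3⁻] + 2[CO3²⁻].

CA = [HCO3⁻] + 2[CO3²⁻] = (α₁ + 2α₂)·DIC
At pH 8.22: [H⁺]/K1 = 10^-2.13 = 0.0074131, K2/[H⁺] = 10^-1.05 = 0.089125
α₁ = 1/(1 + 0.0074131 + 0.089125) = 1/1.0965 = 0.9120; α₂ = α₁·K2/[H⁺] = 0.08128
α₁ + 2α₂ = 1.0745
CA = 1.0745 × 2.56 = 2.75 mmol/kg

CA = 2.75 mmol/kg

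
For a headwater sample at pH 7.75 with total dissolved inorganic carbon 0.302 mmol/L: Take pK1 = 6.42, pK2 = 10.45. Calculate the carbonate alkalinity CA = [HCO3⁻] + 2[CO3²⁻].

CA = 0.289 mmol/L

CA = [HCO3⁻] + 2[CO3²⁻] = (α₁ + 2α₂)·DIC
At pH 7.75: [H⁺]/K1 = 10^-1.33 = 0.046774, K2/[H⁺] = 10^-2.70 = 0.0019953
α₁ = 1/(1 + 0.046774 + 0.0019953) = 1/1.0488 = 0.9535; α₂ = α₁·K2/[H⁺] = 0.001902
α₁ + 2α₂ = 0.9573
CA = 0.9573 × 0.302 = 0.289 mmol/L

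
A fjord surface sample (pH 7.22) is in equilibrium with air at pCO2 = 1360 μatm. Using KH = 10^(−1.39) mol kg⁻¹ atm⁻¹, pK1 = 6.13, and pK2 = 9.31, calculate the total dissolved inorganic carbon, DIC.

DIC = 0.743 mmol/kg

[CO2*] = KH · pCO2 = 10^(−1.39) × 1360×10^-6 = 5.540×10^-5 mol/kg
α₀ = 1/(1 + K1/[H⁺] + K1K2/[H⁺]²) = 1/(1 + 10^+1.09 + 10^-1.00) = 0.07461
DIC = [CO2*]/α₀ = 5.540×10^-5 / 0.07461 = 0.743 mmol/kg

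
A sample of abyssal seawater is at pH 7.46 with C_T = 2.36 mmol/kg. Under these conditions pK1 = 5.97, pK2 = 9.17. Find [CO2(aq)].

[CO2*] = 0.0726 mmol/kg

α₀ = 1 / (1 + K1/[H⁺] + K1K2/[H⁺]²) = 1 / (1 + 10^+1.49 + 10^-0.22)
   = 1 / (1 + 30.903 + 0.60256) = 1/32.506 = 0.03076
[CO2*] = α₀ × DIC = 0.03076 × 2.36 = 0.0726 mmol/kg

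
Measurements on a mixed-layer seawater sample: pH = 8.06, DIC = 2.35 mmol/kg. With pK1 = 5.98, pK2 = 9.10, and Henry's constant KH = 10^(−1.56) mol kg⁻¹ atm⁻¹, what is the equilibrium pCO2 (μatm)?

α₀ = 1 / (1 + K1/[H⁺] + K1K2/[H⁺]²) = 1 / (1 + 10^+2.08 + 10^+1.04)
   = 1 / (1 + 120.23 + 10.965) = 1/132.19 = 0.007565
[CO2*] = α₀ × DIC = 0.007565 × 2.35 = 0.01778 mmol/kg = 17.78 μmol/kg
pCO2 = [CO2*]/KH = 1.778×10^-5 / 2.754×10^-2 = 645 μatm

pCO2 = 645 μatm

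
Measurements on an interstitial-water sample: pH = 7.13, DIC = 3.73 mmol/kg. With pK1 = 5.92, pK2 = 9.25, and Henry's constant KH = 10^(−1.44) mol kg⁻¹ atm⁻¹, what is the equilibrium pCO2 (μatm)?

pCO2 = 5920 μatm

α₀ = 1 / (1 + K1/[H⁺] + K1K2/[H⁺]²) = 1 / (1 + 10^+1.21 + 10^-0.91)
   = 1 / (1 + 16.218 + 0.12303) = 1/17.341 = 0.05767
[CO2*] = α₀ × DIC = 0.05767 × 3.73 = 0.2151 mmol/kg
pCO2 = [CO2*]/KH = 2.151×10^-4 / 3.631×10^-2 = 5920 μatm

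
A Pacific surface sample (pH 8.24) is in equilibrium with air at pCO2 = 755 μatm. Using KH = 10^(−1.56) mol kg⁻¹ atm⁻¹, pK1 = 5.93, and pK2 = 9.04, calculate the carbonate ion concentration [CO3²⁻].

[CO3²⁻] = 0.673 mmol/kg

[CO2*] = KH · pCO2 = 10^(−1.56) × 755×10^-6 = 2.079×10^-5 mol/kg
α₀ = 1/(1 + K1/[H⁺] + K1K2/[H⁺]²) = 1/(1 + 10^+2.31 + 10^+1.51) = 0.004210
DIC = [CO2*]/α₀ = 2.079×10^-5 / 0.004210 = 4.939 mmol/kg
[CO3²⁻] = α₂·DIC; α₂ = 0.1362, so [CO3²⁻] = 0.1362 × 4.939 = 0.673 mmol/kg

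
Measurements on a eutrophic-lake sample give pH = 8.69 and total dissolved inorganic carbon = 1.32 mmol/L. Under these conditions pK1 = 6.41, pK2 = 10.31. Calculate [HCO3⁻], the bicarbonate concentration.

[HCO3⁻] = 1.28 mmol/L

α₁ = 1 / (1 + [H⁺]/K1 + K2/[H⁺]) = 1 / (1 + 10^-2.28 + 10^-1.62)
   = 1 / (1 + 0.0052481 + 0.023988) = 1/1.0292 = 0.9716
[HCO3⁻] = α₁ × DIC = 0.9716 × 1.32 = 1.28 mmol/L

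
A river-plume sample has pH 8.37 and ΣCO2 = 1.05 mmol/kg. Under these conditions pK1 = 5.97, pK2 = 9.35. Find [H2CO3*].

[CO2*] = 3.77 μmol/kg

α₀ = 1 / (1 + K1/[H⁺] + K1K2/[H⁺]²) = 1 / (1 + 10^+2.40 + 10^+1.42)
   = 1 / (1 + 251.19 + 26.303) = 1/278.49 = 0.003591
[CO2*] = α₀ × DIC = 0.003591 × 1.05 = 0.00377 mmol/kg = 3.77 μmol/kg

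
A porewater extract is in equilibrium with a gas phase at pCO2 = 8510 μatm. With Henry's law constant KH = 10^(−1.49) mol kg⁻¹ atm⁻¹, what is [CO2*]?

[CO2*] = 275 μmol/kg

KH = 10^(−1.49) = 3.236×10^-2 mol kg⁻¹ atm⁻¹
[CO2*] = KH · pCO2 = 3.236×10^-2 × 8510×10^-6 atm = 2.75×10^-4 mol/kg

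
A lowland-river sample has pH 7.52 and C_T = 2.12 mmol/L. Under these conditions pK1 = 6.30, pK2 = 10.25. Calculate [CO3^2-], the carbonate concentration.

[CO3²⁻] = 3.72 μmol/L

α₂ = 1 / (1 + [H⁺]/K2 + [H⁺]²/(K1K2)) = 1 / (1 + 10^+2.73 + 10^+1.51)
   = 1 / (1 + 537.03 + 32.359) = 1/570.39 = 0.001753
[CO3²⁻] = α₂ × DIC = 0.001753 × 2.12 = 0.00372 mmol/L = 3.72 μmol/L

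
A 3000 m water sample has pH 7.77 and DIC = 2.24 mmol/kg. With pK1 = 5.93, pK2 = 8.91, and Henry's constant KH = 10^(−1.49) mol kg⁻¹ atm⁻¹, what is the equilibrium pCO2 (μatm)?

pCO2 = 921 μatm

α₀ = 1 / (1 + K1/[H⁺] + K1K2/[H⁺]²) = 1 / (1 + 10^+1.84 + 10^+0.70)
   = 1 / (1 + 69.183 + 5.0119) = 1/75.195 = 0.01330
[CO2*] = α₀ × DIC = 0.01330 × 2.24 = 0.02979 mmol/kg
pCO2 = [CO2*]/KH = 2.979×10^-5 / 3.236×10^-2 = 921 μatm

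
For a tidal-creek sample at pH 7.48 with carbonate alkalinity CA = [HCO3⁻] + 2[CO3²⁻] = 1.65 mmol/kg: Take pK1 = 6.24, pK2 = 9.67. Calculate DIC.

DIC = 1.73 mmol/kg

CA = [HCO3⁻] + 2[CO3²⁻] = (α₁ + 2α₂)·DIC
At pH 7.48: [H⁺]/K1 = 10^-1.24 = 0.057544, K2/[H⁺] = 10^-2.19 = 0.0064565
α₁ = 1/(1 + 0.057544 + 0.0064565) = 1/1.0640 = 0.9398; α₂ = α₁·K2/[H⁺] = 0.006068
α₁ + 2α₂ = 0.9520
DIC = CA / (α₁ + 2α₂) = 1.65 / 0.9520 = 1.73 mmol/kg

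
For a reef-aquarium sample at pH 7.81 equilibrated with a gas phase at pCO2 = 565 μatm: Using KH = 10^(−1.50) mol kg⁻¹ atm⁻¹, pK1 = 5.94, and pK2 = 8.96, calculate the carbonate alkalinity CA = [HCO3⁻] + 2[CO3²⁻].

CA = 1.51 mmol/kg

[CO2*] = KH · pCO2 = 10^(−1.50) × 565×10^-6 = 1.787×10^-5 mol/kg
α₀ = 1/(1 + K1/[H⁺] + K1K2/[H⁺]²) = 1/(1 + 10^+1.87 + 10^+0.72) = 0.01244
DIC = [CO2*]/α₀ = 1.787×10^-5 / 0.01244 = 1.436 mmol/kg
CA = (α₁ + 2α₂)·DIC = (0.9223 + 2×0.06529) × 1.436 = 1.51 mmol/kg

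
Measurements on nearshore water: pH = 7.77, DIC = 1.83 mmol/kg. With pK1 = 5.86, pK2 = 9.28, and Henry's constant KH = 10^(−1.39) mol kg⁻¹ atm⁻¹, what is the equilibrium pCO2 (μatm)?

α₀ = 1 / (1 + K1/[H⁺] + K1K2/[H⁺]²) = 1 / (1 + 10^+1.91 + 10^+0.40)
   = 1 / (1 + 81.283 + 2.5119) = 1/84.795 = 0.01179
[CO2*] = α₀ × DIC = 0.01179 × 1.83 = 0.02158 mmol/kg
pCO2 = [CO2*]/KH = 2.158×10^-5 / 4.074×10^-2 = 530 μatm

pCO2 = 530 μatm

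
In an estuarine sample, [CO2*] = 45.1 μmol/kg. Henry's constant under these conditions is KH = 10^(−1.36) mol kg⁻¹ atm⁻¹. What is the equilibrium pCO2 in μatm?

pCO2 = 1030 μatm

KH = 10^(−1.36) = 4.365×10^-2 mol kg⁻¹ atm⁻¹
pCO2 = [CO2*]/KH = 45.1×10^-6 / 4.365×10^-2 = 1.03×10^-3 atm = 1030 μatm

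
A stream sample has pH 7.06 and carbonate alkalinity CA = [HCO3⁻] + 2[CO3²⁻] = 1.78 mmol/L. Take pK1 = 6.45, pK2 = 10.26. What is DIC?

CA = [HCO3⁻] + 2[CO3²⁻] = (α₁ + 2α₂)·DIC
At pH 7.06: [H⁺]/K1 = 10^-0.61 = 0.24547, K2/[H⁺] = 10^-3.20 = 0.00063096
α₁ = 1/(1 + 0.24547 + 0.00063096) = 1/1.2461 = 0.8025; α₂ = α₁·K2/[H⁺] = 0.0005063
α₁ + 2α₂ = 0.8035
DIC = CA / (α₁ + 2α₂) = 1.78 / 0.8035 = 2.22 mmol/L

DIC = 2.22 mmol/L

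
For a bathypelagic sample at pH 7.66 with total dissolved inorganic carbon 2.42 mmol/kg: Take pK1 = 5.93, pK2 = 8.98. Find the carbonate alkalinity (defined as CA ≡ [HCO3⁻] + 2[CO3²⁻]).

CA = 2.49 mmol/kg

CA = [HCO3⁻] + 2[CO3²⁻] = (α₁ + 2α₂)·DIC
At pH 7.66: [H⁺]/K1 = 10^-1.73 = 0.018621, K2/[H⁺] = 10^-1.32 = 0.047863
α₁ = 1/(1 + 0.018621 + 0.047863) = 1/1.0665 = 0.9377; α₂ = α₁·K2/[H⁺] = 0.04488
α₁ + 2α₂ = 1.0274
CA = 1.0274 × 2.42 = 2.49 mmol/kg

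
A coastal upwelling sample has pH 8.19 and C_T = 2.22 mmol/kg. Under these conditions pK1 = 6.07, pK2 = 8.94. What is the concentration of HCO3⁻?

α₁ = 1 / (1 + [H⁺]/K1 + K2/[H⁺]) = 1 / (1 + 10^-2.12 + 10^-0.75)
   = 1 / (1 + 0.0075858 + 0.17783) = 1/1.1854 = 0.8436
[HCO3⁻] = α₁ × DIC = 0.8436 × 2.22 = 1.87 mmol/kg

[HCO3⁻] = 1.87 mmol/kg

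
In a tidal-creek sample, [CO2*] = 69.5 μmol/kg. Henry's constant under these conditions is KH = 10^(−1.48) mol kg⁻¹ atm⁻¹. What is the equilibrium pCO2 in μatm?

pCO2 = 2100 μatm

KH = 10^(−1.48) = 3.311×10^-2 mol kg⁻¹ atm⁻¹
pCO2 = [CO2*]/KH = 69.5×10^-6 / 3.311×10^-2 = 2.10×10^-3 atm = 2100 μatm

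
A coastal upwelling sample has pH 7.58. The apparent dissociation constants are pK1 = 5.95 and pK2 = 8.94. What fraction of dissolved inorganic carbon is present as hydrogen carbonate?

α₁ = 1 / (1 + [H⁺]/K1 + K2/[H⁺]) = 1 / (1 + 10^-1.63 + 10^-1.36)
   = 1 / (1 + 0.023442 + 0.043652) = 1/1.0671 = 0.9371

α₁ = 0.937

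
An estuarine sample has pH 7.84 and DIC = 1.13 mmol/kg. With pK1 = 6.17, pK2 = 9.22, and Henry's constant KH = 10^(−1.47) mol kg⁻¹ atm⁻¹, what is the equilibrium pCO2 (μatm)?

pCO2 = 671 μatm

α₀ = 1 / (1 + K1/[H⁺] + K1K2/[H⁺]²) = 1 / (1 + 10^+1.67 + 10^+0.29)
   = 1 / (1 + 46.774 + 1.9498) = 1/49.723 = 0.02011
[CO2*] = α₀ × DIC = 0.02011 × 1.13 = 0.02273 mmol/kg
pCO2 = [CO2*]/KH = 2.273×10^-5 / 3.388×10^-2 = 671 μatm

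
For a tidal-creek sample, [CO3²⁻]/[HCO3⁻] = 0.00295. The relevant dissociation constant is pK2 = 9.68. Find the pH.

From K2 = [H⁺][CO3²⁻]/[HCO3⁻]:  pH = pK2 + log₁₀([CO3²⁻]/[HCO3⁻])
log₁₀(0.00295) = -2.530
pH = 9.68 + (-2.530) = 7.15

pH = 7.15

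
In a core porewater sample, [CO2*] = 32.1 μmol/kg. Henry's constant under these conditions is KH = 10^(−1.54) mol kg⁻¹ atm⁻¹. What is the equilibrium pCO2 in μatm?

pCO2 = 1110 μatm

KH = 10^(−1.54) = 2.884×10^-2 mol kg⁻¹ atm⁻¹
pCO2 = [CO2*]/KH = 32.1×10^-6 / 2.884×10^-2 = 1.11×10^-3 atm = 1110 μatm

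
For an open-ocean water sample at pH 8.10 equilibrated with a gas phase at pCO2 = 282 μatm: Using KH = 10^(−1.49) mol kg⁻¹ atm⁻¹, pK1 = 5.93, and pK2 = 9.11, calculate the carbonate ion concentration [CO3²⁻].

[CO3²⁻] = 0.132 mmol/kg

[CO2*] = KH · pCO2 = 10^(−1.49) × 282×10^-6 = 9.125×10^-6 mol/kg
α₀ = 1/(1 + K1/[H⁺] + K1K2/[H⁺]²) = 1/(1 + 10^+2.17 + 10^+1.16) = 0.006121
DIC = [CO2*]/α₀ = 9.125×10^-6 / 0.006121 = 1.491 mmol/kg
[CO3²⁻] = α₂·DIC; α₂ = 0.08848, so [CO3²⁻] = 0.08848 × 1.491 = 0.132 mmol/kg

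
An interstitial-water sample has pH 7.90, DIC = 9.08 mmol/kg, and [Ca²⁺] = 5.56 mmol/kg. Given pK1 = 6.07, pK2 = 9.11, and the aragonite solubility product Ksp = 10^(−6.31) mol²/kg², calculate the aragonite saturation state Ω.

α₂ = 1 / (1 + [H⁺]/K2 + [H⁺]²/(K1K2)) = 1 / (1 + 10^+1.21 + 10^-0.62)
   = 1 / (1 + 16.218 + 0.23988) = 1/17.458 = 0.05728
[CO3²⁻] = α₂ × DIC = 0.05728 × 9.08 = 0.5201 mmol/kg
Ksp = 10^(−6.31) = 4.898×10^-7
Ω = [Ca²⁺][CO3²⁻]/Ksp = (5.56×10^-3)(5.201×10^-4) / 4.898×10^-7 = 5.90

Ω = 5.90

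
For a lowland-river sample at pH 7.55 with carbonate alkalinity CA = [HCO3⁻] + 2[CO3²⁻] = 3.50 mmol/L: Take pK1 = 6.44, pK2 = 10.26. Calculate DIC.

CA = [HCO3⁻] + 2[CO3²⁻] = (α₁ + 2α₂)·DIC
At pH 7.55: [H⁺]/K1 = 10^-1.11 = 0.077625, K2/[H⁺] = 10^-2.71 = 0.0019498
α₁ = 1/(1 + 0.077625 + 0.0019498) = 1/1.0796 = 0.9263; α₂ = α₁·K2/[H⁺] = 0.001806
α₁ + 2α₂ = 0.9299
DIC = CA / (α₁ + 2α₂) = 3.50 / 0.9299 = 3.76 mmol/L

DIC = 3.76 mmol/L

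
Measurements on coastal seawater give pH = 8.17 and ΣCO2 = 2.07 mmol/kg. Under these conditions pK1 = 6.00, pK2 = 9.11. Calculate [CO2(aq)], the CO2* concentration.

[CO2*] = 12.5 μmol/kg

α₀ = 1 / (1 + K1/[H⁺] + K1K2/[H⁺]²) = 1 / (1 + 10^+2.17 + 10^+1.23)
   = 1 / (1 + 147.91 + 16.982) = 1/165.89 = 0.006028
[CO2*] = α₀ × DIC = 0.006028 × 2.07 = 0.0125 mmol/kg = 12.5 μmol/kg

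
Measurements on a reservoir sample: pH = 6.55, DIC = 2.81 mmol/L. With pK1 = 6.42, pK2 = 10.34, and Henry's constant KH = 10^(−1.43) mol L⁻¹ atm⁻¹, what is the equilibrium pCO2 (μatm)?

α₀ = 1 / (1 + K1/[H⁺] + K1K2/[H⁺]²) = 1 / (1 + 10^+0.13 + 10^-3.66)
   = 1 / (1 + 1.3490 + 0.00021878) = 1/2.3492 = 0.4257
[CO2*] = α₀ × DIC = 0.4257 × 2.81 = 1.196 mmol/L
pCO2 = [CO2*]/KH = 1.196×10^-3 / 3.715×10^-2 = 3.22×10^4 μatm

pCO2 = 3.22×10^4 μatm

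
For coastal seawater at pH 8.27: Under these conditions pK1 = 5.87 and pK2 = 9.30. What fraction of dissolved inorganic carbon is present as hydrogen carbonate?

α₁ = 0.911

α₁ = 1 / (1 + [H⁺]/K1 + K2/[H⁺]) = 1 / (1 + 10^-2.40 + 10^-1.03)
   = 1 / (1 + 0.0039811 + 0.093325) = 1/1.0973 = 0.9113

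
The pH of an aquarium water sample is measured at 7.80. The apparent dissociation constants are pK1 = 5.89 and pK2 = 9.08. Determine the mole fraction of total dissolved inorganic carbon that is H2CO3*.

α₀ = 1 / (1 + K1/[H⁺] + K1K2/[H⁺]²) = 1 / (1 + 10^+1.91 + 10^+0.63)
   = 1 / (1 + 81.283 + 4.2658) = 1/86.549 = 0.01155

α₀ = 0.0116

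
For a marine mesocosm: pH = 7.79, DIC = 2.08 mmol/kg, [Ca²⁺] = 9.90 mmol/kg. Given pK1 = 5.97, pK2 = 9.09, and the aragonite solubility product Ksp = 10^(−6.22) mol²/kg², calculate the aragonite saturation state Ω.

Ω = 1.61

α₂ = 1 / (1 + [H⁺]/K2 + [H⁺]²/(K1K2)) = 1 / (1 + 10^+1.30 + 10^-0.52)
   = 1 / (1 + 19.953 + 0.30200) = 1/21.255 = 0.04705
[CO3²⁻] = α₂ × DIC = 0.04705 × 2.08 = 0.09786 mmol/kg
Ksp = 10^(−6.22) = 6.026×10^-7
Ω = [Ca²⁺][CO3²⁻]/Ksp = (9.90×10^-3)(9.786×10^-5) / 6.026×10^-7 = 1.61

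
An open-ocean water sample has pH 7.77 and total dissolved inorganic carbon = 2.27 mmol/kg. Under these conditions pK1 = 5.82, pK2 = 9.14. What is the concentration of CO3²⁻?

α₂ = 1 / (1 + [H⁺]/K2 + [H⁺]²/(K1K2)) = 1 / (1 + 10^+1.37 + 10^-0.58)
   = 1 / (1 + 23.442 + 0.26303) = 1/24.705 = 0.04048
[CO3²⁻] = α₂ × DIC = 0.04048 × 2.27 = 0.0919 mmol/kg

[CO3²⁻] = 0.0919 mmol/kg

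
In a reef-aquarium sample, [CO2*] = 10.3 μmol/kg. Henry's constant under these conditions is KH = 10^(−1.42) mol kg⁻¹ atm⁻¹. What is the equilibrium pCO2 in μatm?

KH = 10^(−1.42) = 3.802×10^-2 mol kg⁻¹ atm⁻¹
pCO2 = [CO2*]/KH = 10.3×10^-6 / 3.802×10^-2 = 2.71×10^-4 atm = 271 μatm

pCO2 = 271 μatm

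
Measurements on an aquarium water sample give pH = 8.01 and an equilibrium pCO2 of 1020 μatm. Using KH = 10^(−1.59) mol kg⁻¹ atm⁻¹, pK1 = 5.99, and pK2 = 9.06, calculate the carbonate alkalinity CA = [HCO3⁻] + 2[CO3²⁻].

CA = 3.23 mmol/kg

[CO2*] = KH · pCO2 = 10^(−1.59) × 1020×10^-6 = 2.622×10^-5 mol/kg
α₀ = 1/(1 + K1/[H⁺] + K1K2/[H⁺]²) = 1/(1 + 10^+2.02 + 10^+0.97) = 0.008692
DIC = [CO2*]/α₀ = 2.622×10^-5 / 0.008692 = 3.016 mmol/kg
CA = (α₁ + 2α₂)·DIC = (0.9102 + 2×0.08112) × 3.016 = 3.23 mmol/kg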